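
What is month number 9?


Month 9 of 12

September


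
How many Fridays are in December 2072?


December 2072 has 31 days
Anchor: Jan 1, 2072. With p = 2072 - 1 = 2071: (p + p//4 - p//100 + p//400) mod 7 = (2071 + 517 - 20 + 5) mod 7 = 2573 mod 7 = 4 -> Friday (Mon=0 ... Sun=6)
Days before December (Jan-Nov): 335; December 1 index = (4 + 335) mod 7 = 3 -> Thursday
First Friday is December 2
Fridays: 2, 9, 16, 23, 30

5 Fridays


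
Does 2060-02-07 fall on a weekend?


Anchor: Jan 1, 2060. With p = 2060 - 1 = 2059: (p + p//4 - p//100 + p//400) mod 7 = (2059 + 514 - 20 + 5) mod 7 = 2558 mod 7 = 3 -> Thursday (Mon=0 ... Sun=6)
Day of year: 38; offset = 37
Weekday index = (3 + 37) mod 7 = 5 -> Saturday
Weekend days: Saturday, Sunday

Yes


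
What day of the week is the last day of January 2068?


January 2068 has 31 days
Anchor: Jan 1, 2068. With p = 2068 - 1 = 2067: (p + p//4 - p//100 + p//400) mod 7 = (2067 + 516 - 20 + 5) mod 7 = 2568 mod 7 = 6 -> Sunday (Mon=0 ... Sun=6)
January 1 is the anchor itself -> Sunday
Last day offset: 31 - 1 = 30 days
Weekday index = (6 + 30) mod 7 = 1

Tuesday, January 31


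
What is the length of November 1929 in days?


November 1929

30 days


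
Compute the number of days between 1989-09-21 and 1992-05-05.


From 1989-09-21 to 1992-05-05
1989-09-21: days before September = 31 + 28 + 31 + 30 + 31 + 30 + 31 + 31 = 243 (1989 is not a leap year); day of year = 243 + 21 = 264
1992-05-05: days before May = 31 + 29 + 31 + 30 = 121 (1992 is a leap year); day of year = 121 + 5 = 126
Rest of 1989: 365 - 264 = 101
Full years 1990 (365), 1991 (365): 730
Total = 101 + 730 + 126 = 957

957 days


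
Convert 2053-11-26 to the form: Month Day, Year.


ISO 2053-11-26 parses as year=2053, month=11, day=26
Month 11 -> November

November 26, 2053


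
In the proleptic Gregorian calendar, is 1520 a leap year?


Gregorian leap year rule: divisible by 4, but not by 100, unless also by 400.
1520 is divisible by 4 but not 100 -> leap year

Yes


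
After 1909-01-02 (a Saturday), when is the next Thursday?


Current: Saturday
Target: Thursday
Days ahead: 5

Next Thursday: 1909-01-07


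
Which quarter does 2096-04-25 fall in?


Month: April (month 4)
Q1: Jan-Mar, Q2: Apr-Jun, Q3: Jul-Sep, Q4: Oct-Dec

Q2


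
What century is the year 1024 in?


Century = (year - 1) // 100 + 1
= (1024 - 1) // 100 + 1
= 1023 // 100 + 1
= 10 + 1

11th century


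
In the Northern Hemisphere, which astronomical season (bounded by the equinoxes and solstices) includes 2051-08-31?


Date: August 31
Astronomical Summer (approx.; exact equinox/solstice day varies by year): June 21 to September 21
August 31 falls within the Summer window

Summer


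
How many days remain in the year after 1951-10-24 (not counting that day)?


Day of year: 297 of 365
Remaining = 365 - 297

68 days


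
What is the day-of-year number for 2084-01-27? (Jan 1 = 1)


Date: January 27, 2084
No months before January
Plus 27 days in January

Day of year: 27


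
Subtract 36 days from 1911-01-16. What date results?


Start: 1911-01-16, subtract 36 days
Back 16 days from January 16 reaches December 31, 1910 -> 20 left
December 1910: 31 - 20 = 11 -> lands on December 11

Result: 1910-12-11


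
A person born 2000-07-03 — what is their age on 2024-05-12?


Birth: 2000-07-03
Reference: 2024-05-12
Year difference: 2024 - 2000 = 24
Birthday not yet reached in 2024, subtract 1

23 years old


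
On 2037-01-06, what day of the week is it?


Date: January 6, 2037
Anchor: Jan 1, 2037. With p = 2037 - 1 = 2036: (p + p//4 - p//100 + p//400) mod 7 = (2036 + 509 - 20 + 5) mod 7 = 2530 mod 7 = 3 -> Thursday (Mon=0 ... Sun=6)
Days into year = 6 - 1 = 5
Weekday index = (3 + 5) mod 7 = 1

Day of the week: Tuesday


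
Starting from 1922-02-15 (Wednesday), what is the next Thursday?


Current: Wednesday
Target: Thursday
Days ahead: 1

Next Thursday: 1922-02-16


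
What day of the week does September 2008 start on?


Target: September 1, 2008
Anchor: Jan 1, 2008. With p = 2008 - 1 = 2007: (p + p//4 - p//100 + p//400) mod 7 = (2007 + 501 - 20 + 5) mod 7 = 2493 mod 7 = 1 -> Tuesday (Mon=0 ... Sun=6)
Days before September (Jan-Aug): 244 days
Weekday index = (1 + 244) mod 7 = 0

Monday


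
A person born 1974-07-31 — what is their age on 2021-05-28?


Birth: 1974-07-31
Reference: 2021-05-28
Year difference: 2021 - 1974 = 47
Birthday not yet reached in 2021, subtract 1

46 years old


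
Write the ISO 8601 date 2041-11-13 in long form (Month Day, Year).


ISO 2041-11-13 parses as year=2041, month=11, day=13
Month 11 -> November

November 13, 2041


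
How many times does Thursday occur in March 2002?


March 2002 has 31 days
Anchor: Jan 1, 2002. With p = 2002 - 1 = 2001: (p + p//4 - p//100 + p//400) mod 7 = (2001 + 500 - 20 + 5) mod 7 = 2486 mod 7 = 1 -> Tuesday (Mon=0 ... Sun=6)
Days before March (Jan-Feb): 59; March 1 index = (1 + 59) mod 7 = 4 -> Friday
First Thursday is March 7
Thursdays: 7, 14, 21, 28

4 Thursdays


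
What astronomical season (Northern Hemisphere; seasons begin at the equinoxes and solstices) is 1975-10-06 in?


Date: October 6
Astronomical Autumn (approx.; exact equinox/solstice day varies by year): September 22 to December 20
October 6 falls within the Autumn window

Autumn


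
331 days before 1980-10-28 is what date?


Start: 1980-10-28, subtract 331 days
Back 28 days from October 28 reaches September 30, 1980 -> 303 left
September 1980 has 30 days -> back to August 31, 1980 -> 273 left
August 1980 has 31 days -> back to July 31, 1980 -> 242 left
July 1980 has 31 days -> back to June 30, 1980 -> 211 left
June 1980 has 30 days -> back to May 31, 1980 -> 181 left
May 1980 has 31 days -> back to April 30, 1980 -> 150 left
April 1980 has 30 days -> back to March 31, 1980 -> 120 left
March 1980 has 31 days -> back to February 29, 1980 -> 89 left
February 1980 has 29 days -> back to January 31, 1980 -> 60 left
January 1980 has 31 days -> back to December 31, 1979 -> 29 left
December 1979: 31 - 29 = 2 -> lands on December 2

Result: 1979-12-02


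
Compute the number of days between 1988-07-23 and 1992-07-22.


From 1988-07-23 to 1992-07-22
1988-07-23: days before July = 31 + 29 + 31 + 30 + 31 + 30 = 182 (1988 is a leap year); day of year = 182 + 23 = 205
1992-07-22: days before July = 31 + 29 + 31 + 30 + 31 + 30 = 182 (1992 is a leap year); day of year = 182 + 22 = 204
Rest of 1988: 366 - 205 = 161
Full years 1989 (365), 1990 (365), 1991 (365): 1095
Total = 161 + 1095 + 204 = 1460

1460 days


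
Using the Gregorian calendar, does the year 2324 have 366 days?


Gregorian leap year rule: divisible by 4, but not by 100, unless also by 400.
2324 is divisible by 4 but not 100 -> leap year

Yes


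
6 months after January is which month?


January is month 1
1 + 6 = 7

July


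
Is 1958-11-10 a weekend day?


Anchor: Jan 1, 1958. With p = 1958 - 1 = 1957: (p + p//4 - p//100 + p//400) mod 7 = (1957 + 489 - 19 + 4) mod 7 = 2431 mod 7 = 2 -> Wednesday (Mon=0 ... Sun=6)
Day of year: 314; offset = 313
Weekday index = (2 + 313) mod 7 = 0 -> Monday
Weekend days: Saturday, Sunday

No


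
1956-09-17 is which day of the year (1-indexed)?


Date: September 17, 1956
Days in months 1 through 8: 244
Plus 17 days in September

Day of year: 261


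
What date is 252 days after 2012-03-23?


Start: 2012-03-23, add 252 days
March 2012 has 31 days: 31 - 23 = 8 days to March 31 -> 244 left
April 2012 has 30 days -> 214 left
May 2012 has 31 days -> 183 left
June 2012 has 30 days -> 153 left
July 2012 has 31 days -> 122 left
August 2012 has 31 days -> 91 left
September 2012 has 30 days -> 61 left
October 2012 has 31 days -> 30 left
November 2012: 30 <= 30 -> lands on November 30

Result: 2012-11-30


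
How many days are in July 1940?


July 1940

31 days


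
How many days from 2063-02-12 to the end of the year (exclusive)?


Day of year: 43 of 365
Remaining = 365 - 43

322 days


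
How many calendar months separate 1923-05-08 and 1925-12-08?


From May 1923 to December 1925
2 years * 12 = 24 months, plus 7 months = 31

31 months


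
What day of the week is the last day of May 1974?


May 1974 has 31 days
Anchor: Jan 1, 1974. With p = 1974 - 1 = 1973: (p + p//4 - p//100 + p//400) mod 7 = (1973 + 493 - 19 + 4) mod 7 = 2451 mod 7 = 1 -> Tuesday (Mon=0 ... Sun=6)
Days before May (Jan-Apr): 120; May 1 index = (1 + 120) mod 7 = 2 -> Wednesday
Last day offset: 31 - 1 = 30 days
Weekday index = (2 + 30) mod 7 = 4

Friday, May 31


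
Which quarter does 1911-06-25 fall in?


Month: June (month 6)
Q1: Jan-Mar, Q2: Apr-Jun, Q3: Jul-Sep, Q4: Oct-Dec

Q2


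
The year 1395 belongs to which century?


Century = (year - 1) // 100 + 1
= (1395 - 1) // 100 + 1
= 1394 // 100 + 1
= 13 + 1

14th century


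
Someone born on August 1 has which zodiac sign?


Date: August 1
Conventional tropical zodiac dates: Leo from July 23 onward; Virgo starts August 23
August 1 falls within the Leo range

Leo


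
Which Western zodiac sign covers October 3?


Date: October 3
Conventional tropical zodiac dates: Libra from September 23 onward; Scorpio starts October 23
October 3 falls within the Libra range

Libra


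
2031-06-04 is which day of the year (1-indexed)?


Date: June 4, 2031
Days in months 1 through 5: 151
Plus 4 days in June

Day of year: 155


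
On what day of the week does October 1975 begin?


Target: October 1, 1975
Anchor: Jan 1, 1975. With p = 1975 - 1 = 1974: (p + p//4 - p//100 + p//400) mod 7 = (1974 + 493 - 19 + 4) mod 7 = 2452 mod 7 = 2 -> Wednesday (Mon=0 ... Sun=6)
Days before October (Jan-Sep): 273 days
Weekday index = (2 + 273) mod 7 = 2

Wednesday


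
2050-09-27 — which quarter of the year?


Month: September (month 9)
Q1: Jan-Mar, Q2: Apr-Jun, Q3: Jul-Sep, Q4: Oct-Dec

Q3


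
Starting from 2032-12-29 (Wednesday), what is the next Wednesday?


Current: Wednesday
Target: Wednesday
Days ahead: 7

Next Wednesday: 2033-01-05


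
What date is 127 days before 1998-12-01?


Start: 1998-12-01, subtract 127 days
Back 1 day from December 1 reaches November 30, 1998 -> 126 left
November 1998 has 30 days -> back to October 31, 1998 -> 96 left
October 1998 has 31 days -> back to September 30, 1998 -> 65 left
September 1998 has 30 days -> back to August 31, 1998 -> 35 left
August 1998 has 31 days -> back to July 31, 1998 -> 4 left
July 1998: 31 - 4 = 27 -> lands on July 27

Result: 1998-07-27


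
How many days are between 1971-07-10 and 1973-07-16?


From 1971-07-10 to 1973-07-16
1971-07-10: days before July = 31 + 28 + 31 + 30 + 31 + 30 = 181 (1971 is not a leap year); day of year = 181 + 10 = 191
1973-07-16: days before July = 31 + 28 + 31 + 30 + 31 + 30 = 181 (1973 is not a leap year); day of year = 181 + 16 = 197
Rest of 1971: 365 - 191 = 174
Full years 1972 (366): 366
Total = 174 + 366 + 197 = 737

737 days


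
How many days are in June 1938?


June 1938

30 days


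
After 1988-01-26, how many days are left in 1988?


Day of year: 26 of 366
Remaining = 366 - 26

340 days


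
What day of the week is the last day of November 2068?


November 2068 has 30 days
Anchor: Jan 1, 2068. With p = 2068 - 1 = 2067: (p + p//4 - p//100 + p//400) mod 7 = (2067 + 516 - 20 + 5) mod 7 = 2568 mod 7 = 6 -> Sunday (Mon=0 ... Sun=6)
Days before November (Jan-Oct): 305; November 1 index = (6 + 305) mod 7 = 3 -> Thursday
Last day offset: 30 - 1 = 29 days
Weekday index = (3 + 29) mod 7 = 4

Friday, November 30


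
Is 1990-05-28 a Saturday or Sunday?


Anchor: Jan 1, 1990. With p = 1990 - 1 = 1989: (p + p//4 - p//100 + p//400) mod 7 = (1989 + 497 - 19 + 4) mod 7 = 2471 mod 7 = 0 -> Monday (Mon=0 ... Sun=6)
Day of year: 148; offset = 147
Weekday index = (0 + 147) mod 7 = 0 -> Monday
Weekend days: Saturday, Sunday

No


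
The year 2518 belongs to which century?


Century = (year - 1) // 100 + 1
= (2518 - 1) // 100 + 1
= 2517 // 100 + 1
= 25 + 1

26th century


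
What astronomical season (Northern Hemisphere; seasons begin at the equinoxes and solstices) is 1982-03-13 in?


Date: March 13
Astronomical Winter (approx.; exact equinox/solstice day varies by year): December 21 to March 19
March 13 falls within the Winter window

Winter


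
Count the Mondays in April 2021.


April 2021 has 30 days
Anchor: Jan 1, 2021. With p = 2021 - 1 = 2020: (p + p//4 - p//100 + p//400) mod 7 = (2020 + 505 - 20 + 5) mod 7 = 2510 mod 7 = 4 -> Friday (Mon=0 ... Sun=6)
Days before April (Jan-Mar): 90; April 1 index = (4 + 90) mod 7 = 3 -> Thursday
First Monday is April 5
Mondays: 5, 12, 19, 26

4 Mondays


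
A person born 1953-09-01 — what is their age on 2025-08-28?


Birth: 1953-09-01
Reference: 2025-08-28
Year difference: 2025 - 1953 = 72
Birthday not yet reached in 2025, subtract 1

71 years old


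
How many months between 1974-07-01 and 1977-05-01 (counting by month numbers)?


From July 1974 to May 1977
3 years * 12 = 36 months, minus 2 months = 34

34 months


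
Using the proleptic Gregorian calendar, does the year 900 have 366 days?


Gregorian leap year rule: divisible by 4, but not by 100, unless also by 400.
900 is divisible by 100 but not 400 -> not a leap year

No


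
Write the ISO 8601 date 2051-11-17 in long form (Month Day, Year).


ISO 2051-11-17 parses as year=2051, month=11, day=17
Month 11 -> November

November 17, 2051


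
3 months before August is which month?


August is month 8
8 - 3 = 5

May


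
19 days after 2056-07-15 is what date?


Start: 2056-07-15, add 19 days
July 2056 has 31 days: 31 - 15 = 16 days to July 31 -> 3 left
August 2056: 3 <= 31 -> lands on August 3

Result: 2056-08-03


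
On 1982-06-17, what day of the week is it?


Date: June 17, 1982
Anchor: Jan 1, 1982. With p = 1982 - 1 = 1981: (p + p//4 - p//100 + p//400) mod 7 = (1981 + 495 - 19 + 4) mod 7 = 2461 mod 7 = 4 -> Friday (Mon=0 ... Sun=6)
Days before June (Jan-May): 151; offset = 151 + 17 - 1 = 167
Weekday index = (4 + 167) mod 7 = 3

Day of the week: Thursday


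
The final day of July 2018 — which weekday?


July 2018 has 31 days
Anchor: Jan 1, 2018. With p = 2018 - 1 = 2017: (p + p//4 - p//100 + p//400) mod 7 = (2017 + 504 - 20 + 5) mod 7 = 2506 mod 7 = 0 -> Monday (Mon=0 ... Sun=6)
Days before July (Jan-Jun): 181; July 1 index = (0 + 181) mod 7 = 6 -> Sunday
Last day offset: 31 - 1 = 30 days
Weekday index = (6 + 30) mod 7 = 1

Tuesday, July 31


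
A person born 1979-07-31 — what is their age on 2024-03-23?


Birth: 1979-07-31
Reference: 2024-03-23
Year difference: 2024 - 1979 = 45
Birthday not yet reached in 2024, subtract 1

44 years old


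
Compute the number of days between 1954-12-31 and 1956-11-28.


From 1954-12-31 to 1956-11-28
1954-12-31: days before December = 31 + 28 + 31 + 30 + 31 + 30 + 31 + 31 + 30 + 31 + 30 = 334 (1954 is not a leap year); day of year = 334 + 31 = 365
1956-11-28: days before November = 31 + 29 + 31 + 30 + 31 + 30 + 31 + 31 + 30 + 31 = 305 (1956 is a leap year); day of year = 305 + 28 = 333
Rest of 1954: 365 - 365 = 0
Full years 1955 (365): 365
Total = 0 + 365 + 333 = 698

698 days


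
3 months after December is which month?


December is month 12
12 + 3 = 15; wrap: 15 - 12 = 3

March


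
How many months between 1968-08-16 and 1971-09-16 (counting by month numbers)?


From August 1968 to September 1971
3 years * 12 = 36 months, plus 1 month = 37

37 months


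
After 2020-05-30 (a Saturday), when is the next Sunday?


Current: Saturday
Target: Sunday
Days ahead: 1

Next Sunday: 2020-05-31


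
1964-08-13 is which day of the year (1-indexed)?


Date: August 13, 1964
Days in months 1 through 7: 213
Plus 13 days in August

Day of year: 226


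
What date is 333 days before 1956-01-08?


Start: 1956-01-08, subtract 333 days
Back 8 days from January 8 reaches December 31, 1955 -> 325 left
December 1955 has 31 days -> back to November 30, 1955 -> 294 left
November 1955 has 30 days -> back to October 31, 1955 -> 264 left
October 1955 has 31 days -> back to September 30, 1955 -> 233 left
September 1955 has 30 days -> back to August 31, 1955 -> 203 left
August 1955 has 31 days -> back to July 31, 1955 -> 172 left
July 1955 has 31 days -> back to June 30, 1955 -> 141 left
June 1955 has 30 days -> back to May 31, 1955 -> 111 left
May 1955 has 31 days -> back to April 30, 1955 -> 80 left
April 1955 has 30 days -> back to March 31, 1955 -> 50 left
March 1955 has 31 days -> back to February 28, 1955 -> 19 left
February 1955: 28 - 19 = 9 -> lands on February 9

Result: 1955-02-09


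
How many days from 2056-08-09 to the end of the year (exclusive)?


Day of year: 222 of 366
Remaining = 366 - 222

144 days


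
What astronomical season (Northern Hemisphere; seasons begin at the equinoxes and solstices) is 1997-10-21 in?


Date: October 21
Astronomical Autumn (approx.; exact equinox/solstice day varies by year): September 22 to December 20
October 21 falls within the Autumn window

Autumn


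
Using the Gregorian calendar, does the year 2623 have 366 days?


Gregorian leap year rule: divisible by 4, but not by 100, unless also by 400.
2623 is not divisible by 4 -> not a leap year

No


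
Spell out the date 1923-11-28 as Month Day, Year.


ISO 1923-11-28 parses as year=1923, month=11, day=28
Month 11 -> November

November 28, 1923


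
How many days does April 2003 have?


April 2003

30 days


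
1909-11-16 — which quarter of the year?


Month: November (month 11)
Q1: Jan-Mar, Q2: Apr-Jun, Q3: Jul-Sep, Q4: Oct-Dec

Q4


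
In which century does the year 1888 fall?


Century = (year - 1) // 100 + 1
= (1888 - 1) // 100 + 1
= 1887 // 100 + 1
= 18 + 1

19th century


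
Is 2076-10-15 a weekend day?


Anchor: Jan 1, 2076. With p = 2076 - 1 = 2075: (p + p//4 - p//100 + p//400) mod 7 = (2075 + 518 - 20 + 5) mod 7 = 2578 mod 7 = 2 -> Wednesday (Mon=0 ... Sun=6)
Day of year: 289; offset = 288
Weekday index = (2 + 288) mod 7 = 3 -> Thursday
Weekend days: Saturday, Sunday

No


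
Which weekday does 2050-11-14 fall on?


Date: November 14, 2050
Anchor: Jan 1, 2050. With p = 2050 - 1 = 2049: (p + p//4 - p//100 + p//400) mod 7 = (2049 + 512 - 20 + 5) mod 7 = 2546 mod 7 = 5 -> Saturday (Mon=0 ... Sun=6)
Days before November (Jan-Oct): 304; offset = 304 + 14 - 1 = 317
Weekday index = (5 + 317) mod 7 = 0

Day of the week: Monday


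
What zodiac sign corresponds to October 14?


Date: October 14
Conventional tropical zodiac dates: Libra from September 23 onward; Scorpio starts October 23
October 14 falls within the Libra range

Libra


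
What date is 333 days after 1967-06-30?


Start: 1967-06-30, add 333 days
June 30 is the last day of June 1967 -> 333 left
July 1967 has 31 days -> 302 left
August 1967 has 31 days -> 271 left
September 1967 has 30 days -> 241 left
October 1967 has 31 days -> 210 left
November 1967 has 30 days -> 180 left
December 1967 has 31 days -> 149 left
January 1968 has 31 days -> 118 left
February 1968 has 29 days -> 89 left
March 1968 has 31 days -> 58 left
April 1968 has 30 days -> 28 left
May 1968: 28 <= 31 -> lands on May 28

Result: 1968-05-28


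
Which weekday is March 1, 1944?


Target: March 1, 1944
Anchor: Jan 1, 1944. With p = 1944 - 1 = 1943: (p + p//4 - p//100 + p//400) mod 7 = (1943 + 485 - 19 + 4) mod 7 = 2413 mod 7 = 5 -> Saturday (Mon=0 ... Sun=6)
Days before March (Jan-Feb): 60 days
Weekday index = (5 + 60) mod 7 = 2

Wednesday


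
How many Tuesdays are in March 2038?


March 2038 has 31 days
Anchor: Jan 1, 2038. With p = 2038 - 1 = 2037: (p + p//4 - p//100 + p//400) mod 7 = (2037 + 509 - 20 + 5) mod 7 = 2531 mod 7 = 4 -> Friday (Mon=0 ... Sun=6)
Days before March (Jan-Feb): 59; March 1 index = (4 + 59) mod 7 = 0 -> Monday
First Tuesday is March 2
Tuesdays: 2, 9, 16, 23, 30

5 Tuesdays


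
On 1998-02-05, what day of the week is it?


Date: February 5, 1998
Anchor: Jan 1, 1998. With p = 1998 - 1 = 1997: (p + p//4 - p//100 + p//400) mod 7 = (1997 + 499 - 19 + 4) mod 7 = 2481 mod 7 = 3 -> Thursday (Mon=0 ... Sun=6)
Days before February (Jan): 31; offset = 31 + 5 - 1 = 35
Weekday index = (3 + 35) mod 7 = 3

Day of the week: Thursday


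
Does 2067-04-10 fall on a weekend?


Anchor: Jan 1, 2067. With p = 2067 - 1 = 2066: (p + p//4 - p//100 + p//400) mod 7 = (2066 + 516 - 20 + 5) mod 7 = 2567 mod 7 = 5 -> Saturday (Mon=0 ... Sun=6)
Day of year: 100; offset = 99
Weekday index = (5 + 99) mod 7 = 6 -> Sunday
Weekend days: Saturday, Sunday

Yes


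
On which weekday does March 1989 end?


March 1989 has 31 days
Anchor: Jan 1, 1989. With p = 1989 - 1 = 1988: (p + p//4 - p//100 + p//400) mod 7 = (1988 + 497 - 19 + 4) mod 7 = 2470 mod 7 = 6 -> Sunday (Mon=0 ... Sun=6)
Days before March (Jan-Feb): 59; March 1 index = (6 + 59) mod 7 = 2 -> Wednesday
Last day offset: 31 - 1 = 30 days
Weekday index = (2 + 30) mod 7 = 4

Friday, March 31


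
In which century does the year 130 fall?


Century = (year - 1) // 100 + 1
= (130 - 1) // 100 + 1
= 129 // 100 + 1
= 1 + 1

2nd century


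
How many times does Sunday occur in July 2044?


July 2044 has 31 days
Anchor: Jan 1, 2044. With p = 2044 - 1 = 2043: (p + p//4 - p//100 + p//400) mod 7 = (2043 + 510 - 20 + 5) mod 7 = 2538 mod 7 = 4 -> Friday (Mon=0 ... Sun=6)
Days before July (Jan-Jun): 182; July 1 index = (4 + 182) mod 7 = 4 -> Friday
First Sunday is July 3
Sundays: 3, 10, 17, 24, 31

5 Sundays


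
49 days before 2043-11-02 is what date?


Start: 2043-11-02, subtract 49 days
Back 2 days from November 2 reaches October 31, 2043 -> 47 left
October 2043 has 31 days -> back to September 30, 2043 -> 16 left
September 2043: 30 - 16 = 14 -> lands on September 14

Result: 2043-09-14


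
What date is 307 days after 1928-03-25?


Start: 1928-03-25, add 307 days
March 1928 has 31 days: 31 - 25 = 6 days to March 31 -> 301 left
April 1928 has 30 days -> 271 left
May 1928 has 31 days -> 240 left
June 1928 has 30 days -> 210 left
July 1928 has 31 days -> 179 left
August 1928 has 31 days -> 148 left
September 1928 has 30 days -> 118 left
October 1928 has 31 days -> 87 left
November 1928 has 30 days -> 57 left
December 1928 has 31 days -> 26 left
January 1929: 26 <= 31 -> lands on January 26

Result: 1929-01-26


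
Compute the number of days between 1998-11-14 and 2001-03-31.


From 1998-11-14 to 2001-03-31
1998-11-14: days before November = 31 + 28 + 31 + 30 + 31 + 30 + 31 + 31 + 30 + 31 = 304 (1998 is not a leap year); day of year = 304 + 14 = 318
2001-03-31: days before March = 31 + 28 = 59 (2001 is not a leap year); day of year = 59 + 31 = 90
Rest of 1998: 365 - 318 = 47
Full years 1999 (365), 2000 (366): 731
Total = 47 + 731 + 90 = 868

868 days


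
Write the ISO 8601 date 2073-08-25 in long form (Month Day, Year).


ISO 2073-08-25 parses as year=2073, month=08, day=25
Month 8 -> August

August 25, 2073


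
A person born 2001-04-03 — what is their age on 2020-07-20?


Birth: 2001-04-03
Reference: 2020-07-20
Year difference: 2020 - 2001 = 19

19 years old


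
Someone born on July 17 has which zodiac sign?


Date: July 17
Conventional tropical zodiac dates: Cancer from June 21 onward; Leo starts July 23
July 17 falls within the Cancer range

Cancer


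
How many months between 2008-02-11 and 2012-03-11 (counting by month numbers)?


From February 2008 to March 2012
4 years * 12 = 48 months, plus 1 month = 49

49 months


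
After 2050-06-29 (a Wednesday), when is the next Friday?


Current: Wednesday
Target: Friday
Days ahead: 2

Next Friday: 2050-07-01


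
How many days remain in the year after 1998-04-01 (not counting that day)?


Day of year: 91 of 365
Remaining = 365 - 91

274 days


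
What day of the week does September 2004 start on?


Target: September 1, 2004
Anchor: Jan 1, 2004. With p = 2004 - 1 = 2003: (p + p//4 - p//100 + p//400) mod 7 = (2003 + 500 - 20 + 5) mod 7 = 2488 mod 7 = 3 -> Thursday (Mon=0 ... Sun=6)
Days before September (Jan-Aug): 244 days
Weekday index = (3 + 244) mod 7 = 2

Wednesday


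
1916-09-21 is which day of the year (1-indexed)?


Date: September 21, 1916
Days in months 1 through 8: 244
Plus 21 days in September

Day of year: 265


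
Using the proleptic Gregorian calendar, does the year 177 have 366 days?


Gregorian leap year rule: divisible by 4, but not by 100, unless also by 400.
177 is not divisible by 4 -> not a leap year

No


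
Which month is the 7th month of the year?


Month 7 of 12

July


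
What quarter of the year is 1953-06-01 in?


Month: June (month 6)
Q1: Jan-Mar, Q2: Apr-Jun, Q3: Jul-Sep, Q4: Oct-Dec

Q2


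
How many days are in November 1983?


November 1983

30 days


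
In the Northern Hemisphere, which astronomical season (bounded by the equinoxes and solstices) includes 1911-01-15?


Date: January 15
Astronomical Winter (approx.; exact equinox/solstice day varies by year): December 21 to March 19
January 15 falls within the Winter window

Winter


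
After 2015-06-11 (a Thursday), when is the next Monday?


Current: Thursday
Target: Monday
Days ahead: 4

Next Monday: 2015-06-15


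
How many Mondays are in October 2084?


October 2084 has 31 days
Anchor: Jan 1, 2084. With p = 2084 - 1 = 2083: (p + p//4 - p//100 + p//400) mod 7 = (2083 + 520 - 20 + 5) mod 7 = 2588 mod 7 = 5 -> Saturday (Mon=0 ... Sun=6)
Days before October (Jan-Sep): 274; October 1 index = (5 + 274) mod 7 = 6 -> Sunday
First Monday is October 2
Mondays: 2, 9, 16, 23, 30

5 Mondays


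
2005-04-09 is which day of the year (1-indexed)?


Date: April 9, 2005
Days in months 1 through 3: 90
Plus 9 days in April

Day of year: 99


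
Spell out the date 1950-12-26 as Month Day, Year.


ISO 1950-12-26 parses as year=1950, month=12, day=26
Month 12 -> December

December 26, 1950


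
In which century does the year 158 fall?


Century = (year - 1) // 100 + 1
= (158 - 1) // 100 + 1
= 157 // 100 + 1
= 1 + 1

2nd century


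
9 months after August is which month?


August is month 8
8 + 9 = 17; wrap: 17 - 12 = 5

May


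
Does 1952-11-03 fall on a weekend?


Anchor: Jan 1, 1952. With p = 1952 - 1 = 1951: (p + p//4 - p//100 + p//400) mod 7 = (1951 + 487 - 19 + 4) mod 7 = 2423 mod 7 = 1 -> Tuesday (Mon=0 ... Sun=6)
Day of year: 308; offset = 307
Weekday index = (1 + 307) mod 7 = 0 -> Monday
Weekend days: Saturday, Sunday

No


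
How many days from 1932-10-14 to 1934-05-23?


From 1932-10-14 to 1934-05-23
1932-10-14: days before October = 31 + 29 + 31 + 30 + 31 + 30 + 31 + 31 + 30 = 274 (1932 is a leap year); day of year = 274 + 14 = 288
1934-05-23: days before May = 31 + 28 + 31 + 30 = 120 (1934 is not a leap year); day of year = 120 + 23 = 143
Rest of 1932: 366 - 288 = 78
Full years 1933 (365): 365
Total = 78 + 365 + 143 = 586

586 days


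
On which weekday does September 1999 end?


September 1999 has 30 days
Anchor: Jan 1, 1999. With p = 1999 - 1 = 1998: (p + p//4 - p//100 + p//400) mod 7 = (1998 + 499 - 19 + 4) mod 7 = 2482 mod 7 = 4 -> Friday (Mon=0 ... Sun=6)
Days before September (Jan-Aug): 243; September 1 index = (4 + 243) mod 7 = 2 -> Wednesday
Last day offset: 30 - 1 = 29 days
Weekday index = (2 + 29) mod 7 = 3

Thursday, September 30


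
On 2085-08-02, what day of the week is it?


Date: August 2, 2085
Anchor: Jan 1, 2085. With p = 2085 - 1 = 2084: (p + p//4 - p//100 + p//400) mod 7 = (2084 + 521 - 20 + 5) mod 7 = 2590 mod 7 = 0 -> Monday (Mon=0 ... Sun=6)
Days before August (Jan-Jul): 212; offset = 212 + 2 - 1 = 213
Weekday index = (0 + 213) mod 7 = 3

Day of the week: Thursday


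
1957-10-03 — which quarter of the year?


Month: October (month 10)
Q1: Jan-Mar, Q2: Apr-Jun, Q3: Jul-Sep, Q4: Oct-Dec

Q4


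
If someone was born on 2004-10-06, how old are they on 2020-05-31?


Birth: 2004-10-06
Reference: 2020-05-31
Year difference: 2020 - 2004 = 16
Birthday not yet reached in 2020, subtract 1

15 years old


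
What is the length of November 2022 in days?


November 2022

30 days


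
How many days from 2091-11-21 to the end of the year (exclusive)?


Day of year: 325 of 365
Remaining = 365 - 325

40 days


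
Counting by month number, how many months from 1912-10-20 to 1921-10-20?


From October 1912 to October 1921
9 years * 12 = 108 months = 108

108 months


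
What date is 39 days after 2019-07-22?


Start: 2019-07-22, add 39 days
July 2019 has 31 days: 31 - 22 = 9 days to July 31 -> 30 left
August 2019: 30 <= 31 -> lands on August 30

Result: 2019-08-30


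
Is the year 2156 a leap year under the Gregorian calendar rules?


Gregorian leap year rule: divisible by 4, but not by 100, unless also by 400.
2156 is divisible by 4 but not 100 -> leap year

Yes


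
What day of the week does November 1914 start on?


Target: November 1, 1914
Anchor: Jan 1, 1914. With p = 1914 - 1 = 1913: (p + p//4 - p//100 + p//400) mod 7 = (1913 + 478 - 19 + 4) mod 7 = 2376 mod 7 = 3 -> Thursday (Mon=0 ... Sun=6)
Days before November (Jan-Oct): 304 days
Weekday index = (3 + 304) mod 7 = 6

Sunday


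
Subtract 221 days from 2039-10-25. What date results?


Start: 2039-10-25, subtract 221 days
Back 25 days from October 25 reaches September 30, 2039 -> 196 left
September 2039 has 30 days -> back to August 31, 2039 -> 166 left
August 2039 has 31 days -> back to July 31, 2039 -> 135 left
July 2039 has 31 days -> back to June 30, 2039 -> 104 left
June 2039 has 30 days -> back to May 31, 2039 -> 74 left
May 2039 has 31 days -> back to April 30, 2039 -> 43 left
April 2039 has 30 days -> back to March 31, 2039 -> 13 left
March 2039: 31 - 13 = 18 -> lands on March 18

Result: 2039-03-18


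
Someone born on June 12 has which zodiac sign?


Date: June 12
Conventional tropical zodiac dates: Gemini from May 21 onward; Cancer starts June 21
June 12 falls within the Gemini range

Gemini


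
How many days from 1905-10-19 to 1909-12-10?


From 1905-10-19 to 1909-12-10
1905-10-19: days before October = 31 + 28 + 31 + 30 + 31 + 30 + 31 + 31 + 30 = 273 (1905 is not a leap year); day of year = 273 + 19 = 292
1909-12-10: days before December = 31 + 28 + 31 + 30 + 31 + 30 + 31 + 31 + 30 + 31 + 30 = 334 (1909 is not a leap year); day of year = 334 + 10 = 344
Rest of 1905: 365 - 292 = 73
Full years 1906 (365), 1907 (365), 1908 (366): 1096
Total = 73 + 1096 + 344 = 1513

1513 days


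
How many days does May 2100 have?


May 2100

31 days


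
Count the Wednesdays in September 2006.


September 2006 has 30 days
Anchor: Jan 1, 2006. With p = 2006 - 1 = 2005: (p + p//4 - p//100 + p//400) mod 7 = (2005 + 501 - 20 + 5) mod 7 = 2491 mod 7 = 6 -> Sunday (Mon=0 ... Sun=6)
Days before September (Jan-Aug): 243; September 1 index = (6 + 243) mod 7 = 4 -> Friday
First Wednesday is September 6
Wednesdays: 6, 13, 20, 27

4 Wednesdays


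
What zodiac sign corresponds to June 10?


Date: June 10
Conventional tropical zodiac dates: Gemini from May 21 onward; Cancer starts June 21
June 10 falls within the Gemini range

Gemini


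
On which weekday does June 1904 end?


June 1904 has 30 days
Anchor: Jan 1, 1904. With p = 1904 - 1 = 1903: (p + p//4 - p//100 + p//400) mod 7 = (1903 + 475 - 19 + 4) mod 7 = 2363 mod 7 = 4 -> Friday (Mon=0 ... Sun=6)
Days before June (Jan-May): 152; June 1 index = (4 + 152) mod 7 = 2 -> Wednesday
Last day offset: 30 - 1 = 29 days
Weekday index = (2 + 29) mod 7 = 3

Thursday, June 30


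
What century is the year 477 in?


Century = (year - 1) // 100 + 1
= (477 - 1) // 100 + 1
= 476 // 100 + 1
= 4 + 1

5th century


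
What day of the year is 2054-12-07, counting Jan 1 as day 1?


Date: December 7, 2054
Days in months 1 through 11: 334
Plus 7 days in December

Day of year: 341


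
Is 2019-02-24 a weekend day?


Anchor: Jan 1, 2019. With p = 2019 - 1 = 2018: (p + p//4 - p//100 + p//400) mod 7 = (2018 + 504 - 20 + 5) mod 7 = 2507 mod 7 = 1 -> Tuesday (Mon=0 ... Sun=6)
Day of year: 55; offset = 54
Weekday index = (1 + 54) mod 7 = 6 -> Sunday
Weekend days: Saturday, Sunday

Yes


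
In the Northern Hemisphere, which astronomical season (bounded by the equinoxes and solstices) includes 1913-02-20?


Date: February 20
Astronomical Winter (approx.; exact equinox/solstice day varies by year): December 21 to March 19
February 20 falls within the Winter window

Winter


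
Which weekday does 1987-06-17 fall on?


Date: June 17, 1987
Anchor: Jan 1, 1987. With p = 1987 - 1 = 1986: (p + p//4 - p//100 + p//400) mod 7 = (1986 + 496 - 19 + 4) mod 7 = 2467 mod 7 = 3 -> Thursday (Mon=0 ... Sun=6)
Days before June (Jan-May): 151; offset = 151 + 17 - 1 = 167
Weekday index = (3 + 167) mod 7 = 2

Day of the week: Wednesday


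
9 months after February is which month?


February is month 2
2 + 9 = 11

November


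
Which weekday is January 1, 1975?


Target: January 1, 1975
Anchor: Jan 1, 1975. With p = 1975 - 1 = 1974: (p + p//4 - p//100 + p//400) mod 7 = (1974 + 493 - 19 + 4) mod 7 = 2452 mod 7 = 2 -> Wednesday (Mon=0 ... Sun=6)
Offset from anchor: 0 days
Weekday index = (2 + 0) mod 7 = 2

Wednesday


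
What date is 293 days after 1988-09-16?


Start: 1988-09-16, add 293 days
September 1988 has 30 days: 30 - 16 = 14 days to September 30 -> 279 left
October 1988 has 31 days -> 248 left
November 1988 has 30 days -> 218 left
December 1988 has 31 days -> 187 left
January 1989 has 31 days -> 156 left
February 1989 has 28 days -> 128 left
March 1989 has 31 days -> 97 left
April 1989 has 30 days -> 67 left
May 1989 has 31 days -> 36 left
June 1989 has 30 days -> 6 left
July 1989: 6 <= 31 -> lands on July 6

Result: 1989-07-06


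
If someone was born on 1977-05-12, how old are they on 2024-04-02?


Birth: 1977-05-12
Reference: 2024-04-02
Year difference: 2024 - 1977 = 47
Birthday not yet reached in 2024, subtract 1

46 years old


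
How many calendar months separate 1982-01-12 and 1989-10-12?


From January 1982 to October 1989
7 years * 12 = 84 months, plus 9 months = 93

93 months


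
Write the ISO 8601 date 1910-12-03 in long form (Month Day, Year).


ISO 1910-12-03 parses as year=1910, month=12, day=03
Month 12 -> December

December 3, 1910


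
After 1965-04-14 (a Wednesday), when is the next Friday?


Current: Wednesday
Target: Friday
Days ahead: 2

Next Friday: 1965-04-16


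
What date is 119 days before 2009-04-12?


Start: 2009-04-12, subtract 119 days
Back 12 days from April 12 reaches March 31, 2009 -> 107 left
March 2009 has 31 days -> back to February 28, 2009 -> 76 left
February 2009 has 28 days -> back to January 31, 2009 -> 48 left
January 2009 has 31 days -> back to December 31, 2008 -> 17 left
December 2008: 31 - 17 = 14 -> lands on December 14

Result: 2008-12-14


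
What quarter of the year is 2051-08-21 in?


Month: August (month 8)
Q1: Jan-Mar, Q2: Apr-Jun, Q3: Jul-Sep, Q4: Oct-Dec

Q3


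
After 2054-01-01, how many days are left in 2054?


Day of year: 1 of 365
Remaining = 365 - 1

364 days


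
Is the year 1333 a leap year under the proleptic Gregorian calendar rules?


Gregorian leap year rule: divisible by 4, but not by 100, unless also by 400.
1333 is not divisible by 4 -> not a leap year

No


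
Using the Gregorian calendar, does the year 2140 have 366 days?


Gregorian leap year rule: divisible by 4, but not by 100, unless also by 400.
2140 is divisible by 4 but not 100 -> leap year

Yes


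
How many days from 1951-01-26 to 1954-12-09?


From 1951-01-26 to 1954-12-09
1951-01-26: day of year = 26
1954-12-09: days before December = 31 + 28 + 31 + 30 + 31 + 30 + 31 + 31 + 30 + 31 + 30 = 334 (1954 is not a leap year); day of year = 334 + 9 = 343
Rest of 1951: 365 - 26 = 339
Full years 1952 (366), 1953 (365): 731
Total = 339 + 731 + 343 = 1413

1413 days


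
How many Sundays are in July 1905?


July 1905 has 31 days
Anchor: Jan 1, 1905. With p = 1905 - 1 = 1904: (p + p//4 - p//100 + p//400) mod 7 = (1904 + 476 - 19 + 4) mod 7 = 2365 mod 7 = 6 -> Sunday (Mon=0 ... Sun=6)
Days before July (Jan-Jun): 181; July 1 index = (6 + 181) mod 7 = 5 -> Saturday
First Sunday is July 2
Sundays: 2, 9, 16, 23, 30

5 Sundays


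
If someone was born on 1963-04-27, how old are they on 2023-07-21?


Birth: 1963-04-27
Reference: 2023-07-21
Year difference: 2023 - 1963 = 60

60 years old


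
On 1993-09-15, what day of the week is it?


Date: September 15, 1993
Anchor: Jan 1, 1993. With p = 1993 - 1 = 1992: (p + p//4 - p//100 + p//400) mod 7 = (1992 + 498 - 19 + 4) mod 7 = 2475 mod 7 = 4 -> Friday (Mon=0 ... Sun=6)
Days before September (Jan-Aug): 243; offset = 243 + 15 - 1 = 257
Weekday index = (4 + 257) mod 7 = 2

Day of the week: Wednesday


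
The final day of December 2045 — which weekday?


December 2045 has 31 days
Anchor: Jan 1, 2045. With p = 2045 - 1 = 2044: (p + p//4 - p//100 + p//400) mod 7 = (2044 + 511 - 20 + 5) mod 7 = 2540 mod 7 = 6 -> Sunday (Mon=0 ... Sun=6)
Days before December (Jan-Nov): 334; December 1 index = (6 + 334) mod 7 = 4 -> Friday
Last day offset: 31 - 1 = 30 days
Weekday index = (4 + 30) mod 7 = 6

Sunday, December 31


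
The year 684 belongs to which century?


Century = (year - 1) // 100 + 1
= (684 - 1) // 100 + 1
= 683 // 100 + 1
= 6 + 1

7th century


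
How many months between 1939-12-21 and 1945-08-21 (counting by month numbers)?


From December 1939 to August 1945
6 years * 12 = 72 months, minus 4 months = 68

68 months


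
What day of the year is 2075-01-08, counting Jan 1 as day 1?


Date: January 8, 2075
No months before January
Plus 8 days in January

Day of year: 8


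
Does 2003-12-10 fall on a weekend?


Anchor: Jan 1, 2003. With p = 2003 - 1 = 2002: (p + p//4 - p//100 + p//400) mod 7 = (2002 + 500 - 20 + 5) mod 7 = 2487 mod 7 = 2 -> Wednesday (Mon=0 ... Sun=6)
Day of year: 344; offset = 343
Weekday index = (2 + 343) mod 7 = 2 -> Wednesday
Weekend days: Saturday, Sunday

No


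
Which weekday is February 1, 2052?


Target: February 1, 2052
Anchor: Jan 1, 2052. With p = 2052 - 1 = 2051: (p + p//4 - p//100 + p//400) mod 7 = (2051 + 512 - 20 + 5) mod 7 = 2548 mod 7 = 0 -> Monday (Mon=0 ... Sun=6)
Days before February (Jan): 31 days
Weekday index = (0 + 31) mod 7 = 3

Thursday


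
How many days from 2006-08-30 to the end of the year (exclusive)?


Day of year: 242 of 365
Remaining = 365 - 242

123 days


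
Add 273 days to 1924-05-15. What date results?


Start: 1924-05-15, add 273 days
May 1924 has 31 days: 31 - 15 = 16 days to May 31 -> 257 left
June 1924 has 30 days -> 227 left
July 1924 has 31 days -> 196 left
August 1924 has 31 days -> 165 left
September 1924 has 30 days -> 135 left
October 1924 has 31 days -> 104 left
November 1924 has 30 days -> 74 left
December 1924 has 31 days -> 43 left
January 1925 has 31 days -> 12 left
February 1925: 12 <= 28 -> lands on February 12

Result: 1925-02-12


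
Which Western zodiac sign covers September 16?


Date: September 16
Conventional tropical zodiac dates: Virgo from August 23 onward; Libra starts September 23
September 16 falls within the Virgo range

Virgo


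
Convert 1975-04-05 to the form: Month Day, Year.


ISO 1975-04-05 parses as year=1975, month=04, day=05
Month 4 -> April

April 5, 1975


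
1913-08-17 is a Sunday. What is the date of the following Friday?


Current: Sunday
Target: Friday
Days ahead: 5

Next Friday: 1913-08-22


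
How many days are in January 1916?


January 1916

31 days


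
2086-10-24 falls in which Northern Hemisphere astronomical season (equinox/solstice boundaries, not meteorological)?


Date: October 24
Astronomical Autumn (approx.; exact equinox/solstice day varies by year): September 22 to December 20
October 24 falls within the Autumn window

Autumn
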